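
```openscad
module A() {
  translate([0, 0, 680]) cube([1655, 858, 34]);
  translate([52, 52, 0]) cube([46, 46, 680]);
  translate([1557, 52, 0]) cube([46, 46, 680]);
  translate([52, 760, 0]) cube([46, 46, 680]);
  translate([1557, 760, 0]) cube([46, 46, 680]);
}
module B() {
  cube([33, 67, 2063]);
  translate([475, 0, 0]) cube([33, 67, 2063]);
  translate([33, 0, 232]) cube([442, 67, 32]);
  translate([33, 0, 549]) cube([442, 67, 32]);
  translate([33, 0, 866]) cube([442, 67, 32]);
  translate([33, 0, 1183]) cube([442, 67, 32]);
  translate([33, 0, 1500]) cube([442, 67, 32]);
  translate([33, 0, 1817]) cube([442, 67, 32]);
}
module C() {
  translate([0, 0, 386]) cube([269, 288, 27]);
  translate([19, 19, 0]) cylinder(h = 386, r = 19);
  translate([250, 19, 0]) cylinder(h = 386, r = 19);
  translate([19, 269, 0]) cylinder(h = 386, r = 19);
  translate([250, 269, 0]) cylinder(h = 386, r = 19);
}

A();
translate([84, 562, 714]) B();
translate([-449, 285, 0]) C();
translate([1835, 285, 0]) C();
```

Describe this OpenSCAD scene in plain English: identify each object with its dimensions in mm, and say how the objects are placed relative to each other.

A is a rectangular dining table. The top is 1655×858×34 mm with its upper surface at z = 714 mm. It stands on four 46×46 mm square legs, each inset 52 mm from the nearest pair of top edges, running from the floor to the underside of the top.

B is a wooden ladder with two side rails of 33×67 mm section and 2063 mm height, set 508 mm apart overall. Between them run 6 rectangular rungs (67 mm deep, 32 mm thick), front faces flush with the rails' −y face. The bottom of the first rung is 232 mm above the floor and each subsequent rung is 317 mm higher than the one below.

C is a simple wooden stool: a rectangular seat 269 mm (x) by 288 mm (y), 27 mm thick, top face at z = 413 mm, on four round legs, each 38 mm in diameter. The legs rest on z = 0, each leg's axis is inset half a diameter from the nearest pair of seat edges (so the leg's bounding box is flush with the corner).

The ladder is on top of the table. Two stools sit around the table at the −x, +x sides.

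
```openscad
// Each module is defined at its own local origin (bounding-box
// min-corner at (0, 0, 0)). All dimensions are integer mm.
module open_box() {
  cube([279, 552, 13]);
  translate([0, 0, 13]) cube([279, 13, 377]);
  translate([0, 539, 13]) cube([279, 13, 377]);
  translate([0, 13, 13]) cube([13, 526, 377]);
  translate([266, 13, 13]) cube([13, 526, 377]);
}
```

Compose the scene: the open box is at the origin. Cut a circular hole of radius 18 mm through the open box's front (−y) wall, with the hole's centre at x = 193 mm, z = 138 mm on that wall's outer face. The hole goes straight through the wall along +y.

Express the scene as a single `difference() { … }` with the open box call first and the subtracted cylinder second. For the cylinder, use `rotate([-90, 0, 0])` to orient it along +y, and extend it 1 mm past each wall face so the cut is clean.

difference() {
  open_box();
  translate([193, -1, 138]) rotate([-90, 0, 0]) cylinder(h = 15, r = 18);
}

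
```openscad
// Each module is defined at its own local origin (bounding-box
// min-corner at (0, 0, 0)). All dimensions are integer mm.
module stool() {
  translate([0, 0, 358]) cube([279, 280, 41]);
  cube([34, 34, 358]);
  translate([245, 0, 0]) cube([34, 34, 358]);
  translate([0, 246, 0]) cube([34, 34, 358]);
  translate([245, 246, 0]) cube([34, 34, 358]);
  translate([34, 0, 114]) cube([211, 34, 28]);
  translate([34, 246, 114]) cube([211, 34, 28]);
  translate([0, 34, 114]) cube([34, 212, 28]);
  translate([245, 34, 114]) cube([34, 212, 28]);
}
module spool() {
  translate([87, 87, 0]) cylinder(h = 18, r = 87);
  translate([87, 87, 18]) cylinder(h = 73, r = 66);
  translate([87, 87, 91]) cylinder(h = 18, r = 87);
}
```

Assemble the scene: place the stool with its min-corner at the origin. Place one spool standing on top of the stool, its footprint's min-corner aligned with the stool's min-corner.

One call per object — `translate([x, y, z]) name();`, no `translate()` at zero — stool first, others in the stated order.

stool();
translate([0, 0, 399]) spool();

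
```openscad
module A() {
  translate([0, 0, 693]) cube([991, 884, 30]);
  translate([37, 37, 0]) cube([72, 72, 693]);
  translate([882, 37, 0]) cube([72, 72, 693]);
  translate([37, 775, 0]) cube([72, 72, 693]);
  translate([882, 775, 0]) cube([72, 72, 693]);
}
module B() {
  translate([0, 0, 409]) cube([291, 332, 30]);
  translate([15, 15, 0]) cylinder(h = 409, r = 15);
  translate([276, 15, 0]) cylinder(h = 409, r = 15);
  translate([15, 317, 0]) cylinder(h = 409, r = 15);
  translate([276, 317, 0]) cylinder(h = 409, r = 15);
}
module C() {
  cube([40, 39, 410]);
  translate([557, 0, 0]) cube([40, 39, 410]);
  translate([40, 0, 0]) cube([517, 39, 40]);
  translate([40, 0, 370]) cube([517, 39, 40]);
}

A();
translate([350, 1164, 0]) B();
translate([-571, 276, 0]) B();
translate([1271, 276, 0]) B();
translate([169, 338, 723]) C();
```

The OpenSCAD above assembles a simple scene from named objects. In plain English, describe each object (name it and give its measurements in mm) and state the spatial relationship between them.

A is a table with a 991×884 mm rectangular top, 30 mm thick, top surface at z = 723 mm, supported by four 72×72 mm square legs, each inset 37 mm from the nearest pair of top edges, running from the floor.

B is a four-legged stool. The seat is a 291×332×30 mm slab whose top surface is at z = 439 mm; four round legs, each 30 mm in diameter, run from the floor (z = 0) to the underside of the seat, each leg's axis is inset half a diameter from the nearest pair of seat edges (so the leg's bounding box is flush with the corner).

C is a rectangular picture frame lying in the x–z plane (depth along y). The opening is 517 mm wide (x) by 330 mm tall (z), surrounded by a border 40 mm wide on all four sides. The frame is 39 mm deep and is made of two full-height vertical stiles with two horizontal rails fitted between them.

Three stools sit around the table at the +y, −x, +x sides. The picture frame is on top of the table.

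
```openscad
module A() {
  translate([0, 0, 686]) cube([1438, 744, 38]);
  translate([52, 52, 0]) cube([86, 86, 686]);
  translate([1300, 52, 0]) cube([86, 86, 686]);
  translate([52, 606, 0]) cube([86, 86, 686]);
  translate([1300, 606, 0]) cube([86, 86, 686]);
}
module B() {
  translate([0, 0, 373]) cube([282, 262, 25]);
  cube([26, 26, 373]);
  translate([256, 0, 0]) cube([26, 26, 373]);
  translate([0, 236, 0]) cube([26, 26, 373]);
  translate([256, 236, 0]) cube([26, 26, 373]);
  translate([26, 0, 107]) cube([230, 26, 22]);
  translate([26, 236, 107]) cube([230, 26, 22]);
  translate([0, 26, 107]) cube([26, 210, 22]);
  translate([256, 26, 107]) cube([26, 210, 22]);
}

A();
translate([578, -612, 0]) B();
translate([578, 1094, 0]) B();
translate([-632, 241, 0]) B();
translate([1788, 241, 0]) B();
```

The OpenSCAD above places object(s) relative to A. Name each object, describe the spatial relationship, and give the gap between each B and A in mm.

Each stool's nearest face is 350 mm from the table's bounding box.

A is a table. B is a stool. Four stools sit around the table at the −y, +y, −x, +x sides. The gap between each stool and the table is 350 mm.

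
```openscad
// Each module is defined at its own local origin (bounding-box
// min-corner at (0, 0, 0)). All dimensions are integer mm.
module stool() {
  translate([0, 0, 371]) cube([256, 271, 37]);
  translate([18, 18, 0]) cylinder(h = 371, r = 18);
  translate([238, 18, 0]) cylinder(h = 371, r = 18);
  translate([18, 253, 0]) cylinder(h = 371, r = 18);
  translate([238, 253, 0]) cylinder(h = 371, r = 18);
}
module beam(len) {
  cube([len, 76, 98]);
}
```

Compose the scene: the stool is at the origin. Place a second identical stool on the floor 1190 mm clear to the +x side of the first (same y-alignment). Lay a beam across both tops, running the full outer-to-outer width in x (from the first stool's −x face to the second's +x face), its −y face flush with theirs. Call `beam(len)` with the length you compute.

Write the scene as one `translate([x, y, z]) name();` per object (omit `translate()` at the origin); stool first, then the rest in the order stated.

stool();
translate([1446, 0, 0]) stool();
translate([0, 0, 408]) beam(1702);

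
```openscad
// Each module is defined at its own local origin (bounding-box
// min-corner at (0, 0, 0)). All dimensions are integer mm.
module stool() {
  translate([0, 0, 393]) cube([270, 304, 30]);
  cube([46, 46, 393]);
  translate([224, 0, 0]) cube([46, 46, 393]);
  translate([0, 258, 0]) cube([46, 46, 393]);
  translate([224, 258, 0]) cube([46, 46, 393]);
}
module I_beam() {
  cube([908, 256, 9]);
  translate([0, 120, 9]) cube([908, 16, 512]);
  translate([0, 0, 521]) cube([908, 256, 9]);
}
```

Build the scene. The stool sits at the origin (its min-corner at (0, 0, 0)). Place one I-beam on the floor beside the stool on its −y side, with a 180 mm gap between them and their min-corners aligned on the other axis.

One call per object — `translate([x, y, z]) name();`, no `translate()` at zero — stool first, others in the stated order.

stool();
translate([0, -436, 0]) I_beam();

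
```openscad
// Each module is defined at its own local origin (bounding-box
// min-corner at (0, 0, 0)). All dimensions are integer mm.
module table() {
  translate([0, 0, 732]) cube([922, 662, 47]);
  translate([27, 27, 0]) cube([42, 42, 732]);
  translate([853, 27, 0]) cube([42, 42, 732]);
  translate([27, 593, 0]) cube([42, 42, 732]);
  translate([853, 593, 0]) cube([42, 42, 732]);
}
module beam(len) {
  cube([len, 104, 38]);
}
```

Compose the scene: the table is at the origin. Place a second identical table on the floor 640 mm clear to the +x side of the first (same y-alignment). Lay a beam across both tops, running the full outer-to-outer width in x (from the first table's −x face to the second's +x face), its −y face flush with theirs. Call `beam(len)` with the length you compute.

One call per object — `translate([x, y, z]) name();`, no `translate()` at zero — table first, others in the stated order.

table();
translate([1562, 0, 0]) table();
translate([0, 0, 779]) beam(2484);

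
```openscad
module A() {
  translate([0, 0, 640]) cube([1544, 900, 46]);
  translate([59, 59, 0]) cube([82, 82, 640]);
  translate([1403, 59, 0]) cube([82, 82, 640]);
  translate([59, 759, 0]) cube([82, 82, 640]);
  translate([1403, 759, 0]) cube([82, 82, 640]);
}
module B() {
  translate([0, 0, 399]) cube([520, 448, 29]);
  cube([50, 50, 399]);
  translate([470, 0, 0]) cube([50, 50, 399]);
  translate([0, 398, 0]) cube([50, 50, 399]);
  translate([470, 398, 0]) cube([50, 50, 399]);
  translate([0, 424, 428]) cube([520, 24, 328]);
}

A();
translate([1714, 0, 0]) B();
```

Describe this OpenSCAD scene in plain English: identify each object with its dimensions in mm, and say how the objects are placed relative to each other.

A is a rectangular dining table. The top is 1544×900×46 mm with its upper surface at z = 686 mm. It stands on four 82×82 mm square legs, each inset 59 mm from the nearest pair of top edges, running from the floor to the underside of the top.

B is a chair. The seat is a 520×448×29 mm slab with its top at z = 428 mm, on four 50×50 mm corner legs (flush with the seat edges, standing on z = 0). A flat backrest 24 mm thick, 328 mm tall, spans the full seat width and rises from the seat top along its +y edge, rear face flush with the rear of the seat.

The chair is on the floor beside the table on its +x side.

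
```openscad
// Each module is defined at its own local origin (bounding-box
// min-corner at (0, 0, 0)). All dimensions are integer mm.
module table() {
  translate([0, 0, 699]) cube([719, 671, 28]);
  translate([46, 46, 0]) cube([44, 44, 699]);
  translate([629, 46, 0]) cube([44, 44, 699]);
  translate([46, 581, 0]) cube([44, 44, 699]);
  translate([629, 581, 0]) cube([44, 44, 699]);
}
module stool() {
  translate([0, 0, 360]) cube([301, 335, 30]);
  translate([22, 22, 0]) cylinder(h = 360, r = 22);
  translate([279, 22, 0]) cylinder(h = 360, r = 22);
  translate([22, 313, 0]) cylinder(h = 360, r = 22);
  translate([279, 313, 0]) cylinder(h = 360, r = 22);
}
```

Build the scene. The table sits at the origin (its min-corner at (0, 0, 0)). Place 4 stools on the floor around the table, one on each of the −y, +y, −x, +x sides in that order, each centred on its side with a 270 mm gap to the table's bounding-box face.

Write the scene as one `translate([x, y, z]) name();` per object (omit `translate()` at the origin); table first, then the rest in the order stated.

table();
translate([209, -605, 0]) stool();
translate([209, 941, 0]) stool();
translate([-571, 168, 0]) stool();
translate([989, 168, 0]) stool();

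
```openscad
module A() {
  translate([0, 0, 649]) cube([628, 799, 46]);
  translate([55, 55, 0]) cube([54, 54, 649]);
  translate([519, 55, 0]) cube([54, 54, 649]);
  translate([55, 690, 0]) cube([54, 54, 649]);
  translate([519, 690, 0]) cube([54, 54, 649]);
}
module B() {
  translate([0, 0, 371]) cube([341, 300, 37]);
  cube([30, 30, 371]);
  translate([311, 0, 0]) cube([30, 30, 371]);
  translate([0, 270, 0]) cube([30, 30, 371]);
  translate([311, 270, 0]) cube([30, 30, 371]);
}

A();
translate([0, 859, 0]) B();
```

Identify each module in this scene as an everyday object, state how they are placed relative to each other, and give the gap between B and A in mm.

The stool's nearest face is 60 mm from the table's +y face.

A is a table. B is a stool. The stool is on the floor beside the table on its +y side. The gap between the stool and the table is 60 mm.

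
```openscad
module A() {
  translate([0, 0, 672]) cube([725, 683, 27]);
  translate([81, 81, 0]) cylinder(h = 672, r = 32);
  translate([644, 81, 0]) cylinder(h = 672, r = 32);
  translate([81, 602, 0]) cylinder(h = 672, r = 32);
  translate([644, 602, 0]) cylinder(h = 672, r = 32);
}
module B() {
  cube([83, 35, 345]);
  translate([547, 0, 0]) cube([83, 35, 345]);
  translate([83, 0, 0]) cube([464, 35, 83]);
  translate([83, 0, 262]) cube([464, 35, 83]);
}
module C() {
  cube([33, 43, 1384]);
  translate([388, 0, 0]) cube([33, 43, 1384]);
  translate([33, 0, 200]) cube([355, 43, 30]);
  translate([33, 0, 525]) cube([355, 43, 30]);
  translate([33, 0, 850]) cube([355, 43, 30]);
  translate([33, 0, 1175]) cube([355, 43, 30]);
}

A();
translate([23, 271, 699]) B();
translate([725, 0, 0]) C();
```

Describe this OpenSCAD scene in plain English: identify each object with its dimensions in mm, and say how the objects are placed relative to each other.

A is a table with a 725×683 mm rectangular top, 27 mm thick, top surface at z = 699 mm, supported by four round legs of 64 mm diameter, each leg's bounding box inset 49 mm from the nearest pair of top edges, running from the floor.

B is a rectangular picture frame lying in the x–z plane (depth along y). The opening is 464 mm wide (x) by 179 mm tall (z), surrounded by a border 83 mm wide on all four sides. The frame is 35 mm deep and is made of two full-height vertical stiles with two horizontal rails fitted between them.

C is a straight ladder. Two 33×43 mm vertical rails, 1384 mm tall, stand 421 mm apart (outside-to-outside) with their front faces coplanar on the −y side. 4 rungs, each 43 mm deep and 30 mm tall, span between the inner faces of the rails, front faces flush with the rails. The lowest rung's underside is at z = 200 mm and rungs are spaced 325 mm apart (underside to underside).

The picture frame is on top of the table. The ladder is against the table's +x side, with their −y faces flush.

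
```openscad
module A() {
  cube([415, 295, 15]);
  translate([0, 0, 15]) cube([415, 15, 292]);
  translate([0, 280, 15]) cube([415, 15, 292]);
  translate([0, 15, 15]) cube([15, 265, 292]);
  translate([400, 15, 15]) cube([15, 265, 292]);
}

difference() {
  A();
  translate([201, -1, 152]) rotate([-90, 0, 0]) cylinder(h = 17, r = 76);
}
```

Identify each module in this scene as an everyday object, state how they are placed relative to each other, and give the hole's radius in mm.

A is an open box. The open box has a circular hole through its front wall. The hole's radius is 76 mm.

The subtracted cylinder has r = 76 mm.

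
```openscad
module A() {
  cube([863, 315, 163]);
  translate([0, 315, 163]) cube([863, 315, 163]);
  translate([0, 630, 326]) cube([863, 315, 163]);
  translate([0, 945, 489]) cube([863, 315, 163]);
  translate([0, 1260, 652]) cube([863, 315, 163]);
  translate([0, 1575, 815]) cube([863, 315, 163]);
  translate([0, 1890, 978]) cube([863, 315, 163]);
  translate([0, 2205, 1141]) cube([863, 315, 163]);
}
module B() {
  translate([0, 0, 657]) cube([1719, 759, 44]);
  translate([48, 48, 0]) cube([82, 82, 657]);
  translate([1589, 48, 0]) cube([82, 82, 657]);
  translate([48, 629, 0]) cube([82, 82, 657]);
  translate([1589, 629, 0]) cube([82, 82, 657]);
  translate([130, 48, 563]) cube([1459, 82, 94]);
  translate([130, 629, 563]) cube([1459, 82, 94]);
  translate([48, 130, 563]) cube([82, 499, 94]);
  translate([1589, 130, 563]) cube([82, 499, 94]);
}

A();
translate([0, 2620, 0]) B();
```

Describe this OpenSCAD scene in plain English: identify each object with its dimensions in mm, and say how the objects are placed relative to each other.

A is a run of 8 identical solid stair steps. Each tread is 863×315 mm and each step block is 163 mm high. Step 1 rests on the floor; step k is offset from step 1 by (k−1)×315 mm in y and (k−1)×163 mm in z.

B is a rectangular dining table. The top is 1719×759×44 mm with its upper surface at z = 701 mm. It stands on four 82×82 mm square legs, each inset 48 mm from the nearest pair of top edges, running from the floor to the underside of the top. Four apron rails, 82 mm thick and 94 mm tall, run between adjacent legs with their top edges flush with the underside of the top and their outer faces flush with the legs' outer faces.

The table is on the floor beside the staircase on its +y side.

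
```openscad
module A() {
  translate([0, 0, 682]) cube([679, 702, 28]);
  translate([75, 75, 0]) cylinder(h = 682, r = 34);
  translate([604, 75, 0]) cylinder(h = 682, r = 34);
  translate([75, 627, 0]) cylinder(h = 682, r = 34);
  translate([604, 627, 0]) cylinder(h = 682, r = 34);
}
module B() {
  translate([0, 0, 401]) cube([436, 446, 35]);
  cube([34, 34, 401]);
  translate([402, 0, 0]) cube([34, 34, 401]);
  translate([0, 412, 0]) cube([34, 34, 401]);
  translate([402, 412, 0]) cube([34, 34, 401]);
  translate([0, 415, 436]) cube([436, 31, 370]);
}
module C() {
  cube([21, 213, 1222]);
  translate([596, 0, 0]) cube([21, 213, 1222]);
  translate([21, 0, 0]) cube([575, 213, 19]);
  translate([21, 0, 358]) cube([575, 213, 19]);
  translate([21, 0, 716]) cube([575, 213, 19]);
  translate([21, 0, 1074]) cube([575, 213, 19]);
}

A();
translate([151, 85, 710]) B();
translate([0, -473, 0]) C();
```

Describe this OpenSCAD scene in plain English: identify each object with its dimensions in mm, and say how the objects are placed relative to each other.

A is a table with a 679×702 mm rectangular top, 28 mm thick, top surface at z = 710 mm, supported by four round legs of 68 mm diameter, each leg's bounding box inset 41 mm from the nearest pair of top edges, running from the floor.

B is a chair: 436×446 mm seat, 35 mm thick, top at z = 436 mm, on four 34 mm square corner legs flush with the seat edges. A 31 mm thick backrest slab spans the full seat width, extending 370 mm above the seat top, its back face flush with the seat's +y edge.

C is an open bookshelf. Two side panels, each 21 mm thick, 213 mm deep and 1222 mm tall, stand 617 mm apart (outside-to-outside). Between them sit 4 shelves, each 19 mm thick and 213 mm deep, spanning the full gap between the sides. The bottom shelf rests on the floor (its underside at z = 0) and the clear gap between one shelf's top and the next shelf's underside is 339 mm.

The chair is on top of the table. The bookshelf is on the floor beside the table on its −y side.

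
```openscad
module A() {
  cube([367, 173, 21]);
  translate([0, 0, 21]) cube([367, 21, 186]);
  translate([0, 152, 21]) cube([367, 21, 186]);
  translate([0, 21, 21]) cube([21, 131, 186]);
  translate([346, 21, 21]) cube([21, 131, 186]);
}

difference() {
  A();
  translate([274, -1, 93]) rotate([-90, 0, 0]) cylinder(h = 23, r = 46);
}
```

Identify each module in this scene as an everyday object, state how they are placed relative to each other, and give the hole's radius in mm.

The subtracted cylinder has r = 46 mm.

A is an open box. The open box has a circular hole through its front wall. The hole's radius is 46 mm.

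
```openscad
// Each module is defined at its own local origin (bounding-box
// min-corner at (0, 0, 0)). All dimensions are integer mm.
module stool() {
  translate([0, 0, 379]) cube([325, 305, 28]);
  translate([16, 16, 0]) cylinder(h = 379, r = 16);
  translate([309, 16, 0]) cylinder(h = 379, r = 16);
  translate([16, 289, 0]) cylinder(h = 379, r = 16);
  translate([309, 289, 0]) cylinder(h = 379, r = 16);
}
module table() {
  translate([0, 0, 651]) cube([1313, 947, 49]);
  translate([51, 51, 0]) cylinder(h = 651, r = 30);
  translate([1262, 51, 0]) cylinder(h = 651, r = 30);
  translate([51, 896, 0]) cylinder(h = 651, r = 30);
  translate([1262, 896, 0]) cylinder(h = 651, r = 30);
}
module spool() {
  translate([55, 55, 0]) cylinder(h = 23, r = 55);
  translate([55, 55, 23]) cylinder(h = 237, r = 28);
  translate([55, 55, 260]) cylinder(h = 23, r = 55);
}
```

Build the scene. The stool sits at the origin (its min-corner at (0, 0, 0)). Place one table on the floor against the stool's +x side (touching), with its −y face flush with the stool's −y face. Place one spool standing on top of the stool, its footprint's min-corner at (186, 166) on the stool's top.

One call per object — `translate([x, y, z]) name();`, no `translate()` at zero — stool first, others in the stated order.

stool();
translate([325, 0, 0]) table();
translate([186, 166, 407]) spool();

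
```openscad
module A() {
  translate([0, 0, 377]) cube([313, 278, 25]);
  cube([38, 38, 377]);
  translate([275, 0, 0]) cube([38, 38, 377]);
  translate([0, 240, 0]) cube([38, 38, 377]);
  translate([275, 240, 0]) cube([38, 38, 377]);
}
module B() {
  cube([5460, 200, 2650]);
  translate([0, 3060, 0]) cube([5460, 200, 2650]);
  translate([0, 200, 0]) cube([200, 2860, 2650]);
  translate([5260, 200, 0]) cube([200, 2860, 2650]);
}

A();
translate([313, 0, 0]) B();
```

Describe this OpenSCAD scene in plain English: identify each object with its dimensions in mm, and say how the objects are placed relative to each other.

A is a four-legged stool. The seat is a 313×278×25 mm slab whose top surface is at z = 402 mm; four square legs, each 38×38 mm in cross-section, run from the floor (z = 0) to the underside of the seat, each flush with a corner of the seat.

B is the wall frame of a small rectangular building: four walls, each 2650 mm tall and 200 mm thick, enclosing a footprint 5460 mm (x) by 3260 mm (y) outside-to-outside, with no floor or roof. The front and back walls (the −y and +y sides) span the full width; the two side walls fit between them.

The house frame is against the stool's +x side, with their −y faces flush.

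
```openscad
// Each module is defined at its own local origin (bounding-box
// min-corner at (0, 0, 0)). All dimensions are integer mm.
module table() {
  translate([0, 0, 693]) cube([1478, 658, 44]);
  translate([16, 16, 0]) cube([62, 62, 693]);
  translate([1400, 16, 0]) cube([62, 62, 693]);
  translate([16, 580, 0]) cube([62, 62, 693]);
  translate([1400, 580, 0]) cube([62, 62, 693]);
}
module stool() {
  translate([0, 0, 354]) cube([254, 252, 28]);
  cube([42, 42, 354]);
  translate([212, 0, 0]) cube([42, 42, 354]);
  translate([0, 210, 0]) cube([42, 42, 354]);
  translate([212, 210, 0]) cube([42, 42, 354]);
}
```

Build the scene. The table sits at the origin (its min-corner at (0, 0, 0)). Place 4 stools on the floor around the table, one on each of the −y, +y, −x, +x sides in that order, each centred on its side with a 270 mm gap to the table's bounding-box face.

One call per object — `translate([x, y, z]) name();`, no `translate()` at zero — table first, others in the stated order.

table();
translate([612, -522, 0]) stool();
translate([612, 928, 0]) stool();
translate([-524, 203, 0]) stool();
translate([1748, 203, 0]) stool();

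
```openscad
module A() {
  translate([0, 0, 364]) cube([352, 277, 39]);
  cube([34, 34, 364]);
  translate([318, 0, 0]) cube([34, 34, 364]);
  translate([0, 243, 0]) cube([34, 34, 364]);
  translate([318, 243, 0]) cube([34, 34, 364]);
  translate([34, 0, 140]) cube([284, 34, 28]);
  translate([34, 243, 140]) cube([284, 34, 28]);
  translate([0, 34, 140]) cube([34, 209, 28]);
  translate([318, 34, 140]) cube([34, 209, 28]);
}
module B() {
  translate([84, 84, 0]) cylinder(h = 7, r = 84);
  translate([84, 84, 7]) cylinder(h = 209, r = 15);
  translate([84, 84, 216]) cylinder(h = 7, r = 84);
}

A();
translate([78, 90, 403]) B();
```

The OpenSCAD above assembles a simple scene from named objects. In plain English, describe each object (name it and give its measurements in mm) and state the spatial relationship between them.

A is a simple wooden stool: a rectangular seat 352 mm (x) by 277 mm (y), 39 mm thick, top face at z = 403 mm, on four square legs, each 34×34 mm in cross-section. The legs rest on z = 0, each flush with a corner of the seat. Four stretchers, 34 mm wide and 28 mm tall, connect adjacent legs with their undersides at z = 140 mm, each running between the inner faces of the legs it joins and aligned with the legs' outer faces on the other axis.

B is a spool: two coaxial disc flanges of radius 84 mm and thickness 7 mm, joined by a core cylinder of radius 15 mm and height 209 mm. The lower flange rests on z = 0 and the three cylinders share a vertical axis.

The spool is on top of the stool.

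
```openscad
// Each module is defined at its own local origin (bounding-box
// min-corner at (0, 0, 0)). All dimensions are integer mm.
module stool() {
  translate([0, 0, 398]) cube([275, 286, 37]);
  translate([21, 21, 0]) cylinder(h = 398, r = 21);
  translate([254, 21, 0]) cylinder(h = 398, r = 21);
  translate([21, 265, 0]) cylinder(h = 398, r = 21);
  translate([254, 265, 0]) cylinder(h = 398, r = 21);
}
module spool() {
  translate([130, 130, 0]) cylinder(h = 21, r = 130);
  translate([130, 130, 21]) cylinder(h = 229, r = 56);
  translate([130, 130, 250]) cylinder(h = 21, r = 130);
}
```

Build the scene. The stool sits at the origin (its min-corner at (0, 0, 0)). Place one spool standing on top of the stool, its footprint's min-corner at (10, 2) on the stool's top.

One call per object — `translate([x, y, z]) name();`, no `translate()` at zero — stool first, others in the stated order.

stool();
translate([10, 2, 435]) spool();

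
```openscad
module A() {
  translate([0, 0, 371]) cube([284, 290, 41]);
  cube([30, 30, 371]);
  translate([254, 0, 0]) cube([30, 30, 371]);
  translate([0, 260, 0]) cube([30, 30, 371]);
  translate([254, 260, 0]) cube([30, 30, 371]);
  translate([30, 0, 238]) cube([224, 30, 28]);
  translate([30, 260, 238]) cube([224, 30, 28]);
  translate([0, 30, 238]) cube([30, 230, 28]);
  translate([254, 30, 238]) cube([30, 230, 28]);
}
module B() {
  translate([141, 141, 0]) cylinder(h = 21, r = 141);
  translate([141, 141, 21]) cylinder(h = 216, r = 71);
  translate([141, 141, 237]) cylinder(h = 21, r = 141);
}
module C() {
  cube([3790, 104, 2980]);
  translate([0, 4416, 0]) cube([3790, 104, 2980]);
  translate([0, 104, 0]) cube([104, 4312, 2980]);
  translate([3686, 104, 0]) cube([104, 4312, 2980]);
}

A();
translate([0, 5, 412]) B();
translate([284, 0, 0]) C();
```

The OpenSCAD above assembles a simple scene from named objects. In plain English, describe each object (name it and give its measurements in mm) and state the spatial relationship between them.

A is a four-legged stool. The seat is a 284×290×41 mm slab whose top surface is at z = 412 mm; four square legs, each 30×30 mm in cross-section, run from the floor (z = 0) to the underside of the seat, each flush with a corner of the seat. Four stretchers, 30 mm wide and 28 mm tall, connect adjacent legs with their undersides at z = 238 mm, each running between the inner faces of the legs it joins and aligned with the legs' outer faces on the other axis.

B is a spool: two coaxial disc flanges of radius 141 mm and thickness 21 mm, joined by a core cylinder of radius 71 mm and height 216 mm. The lower flange rests on z = 0 and the three cylinders share a vertical axis.

C is a box-shaped house frame (walls only): outside footprint 3790×4520 mm, wall height 2980 mm, wall thickness 104 mm. The two y-facing walls run the full x-width; the two x-facing walls fit between the inner faces of the y-facing walls.

The spool is on top of the stool. The house frame is against the stool's +x side, with their −y faces flush.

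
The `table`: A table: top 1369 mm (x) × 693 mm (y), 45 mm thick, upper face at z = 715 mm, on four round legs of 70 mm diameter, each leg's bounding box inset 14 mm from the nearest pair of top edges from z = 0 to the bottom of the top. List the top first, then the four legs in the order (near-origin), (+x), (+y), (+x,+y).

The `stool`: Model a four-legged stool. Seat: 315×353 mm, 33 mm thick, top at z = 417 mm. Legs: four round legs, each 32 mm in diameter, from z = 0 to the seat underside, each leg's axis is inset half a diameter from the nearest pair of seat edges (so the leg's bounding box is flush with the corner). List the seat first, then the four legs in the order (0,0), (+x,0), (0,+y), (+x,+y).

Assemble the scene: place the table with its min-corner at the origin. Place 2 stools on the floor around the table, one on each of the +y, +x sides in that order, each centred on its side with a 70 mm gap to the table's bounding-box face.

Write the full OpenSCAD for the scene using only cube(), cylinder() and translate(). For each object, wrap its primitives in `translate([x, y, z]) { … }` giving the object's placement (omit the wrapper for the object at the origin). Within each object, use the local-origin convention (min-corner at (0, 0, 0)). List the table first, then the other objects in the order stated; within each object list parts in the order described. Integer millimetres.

translate([0, 0, 670]) cube([1369, 693, 45]);
translate([49, 49, 0]) cylinder(h = 670, r = 35);
translate([1320, 49, 0]) cylinder(h = 670, r = 35);
translate([49, 644, 0]) cylinder(h = 670, r = 35);
translate([1320, 644, 0]) cylinder(h = 670, r = 35);
translate([527, 763, 0]) {
  translate([0, 0, 384]) cube([315, 353, 33]);
  translate([16, 16, 0]) cylinder(h = 384, r = 16);
  translate([299, 16, 0]) cylinder(h = 384, r = 16);
  translate([16, 337, 0]) cylinder(h = 384, r = 16);
  translate([299, 337, 0]) cylinder(h = 384, r = 16);
}
translate([1439, 170, 0]) {
  translate([0, 0, 384]) cube([315, 353, 33]);
  translate([16, 16, 0]) cylinder(h = 384, r = 16);
  translate([299, 16, 0]) cylinder(h = 384, r = 16);
  translate([16, 337, 0]) cylinder(h = 384, r = 16);
  translate([299, 337, 0]) cylinder(h = 384, r = 16);
}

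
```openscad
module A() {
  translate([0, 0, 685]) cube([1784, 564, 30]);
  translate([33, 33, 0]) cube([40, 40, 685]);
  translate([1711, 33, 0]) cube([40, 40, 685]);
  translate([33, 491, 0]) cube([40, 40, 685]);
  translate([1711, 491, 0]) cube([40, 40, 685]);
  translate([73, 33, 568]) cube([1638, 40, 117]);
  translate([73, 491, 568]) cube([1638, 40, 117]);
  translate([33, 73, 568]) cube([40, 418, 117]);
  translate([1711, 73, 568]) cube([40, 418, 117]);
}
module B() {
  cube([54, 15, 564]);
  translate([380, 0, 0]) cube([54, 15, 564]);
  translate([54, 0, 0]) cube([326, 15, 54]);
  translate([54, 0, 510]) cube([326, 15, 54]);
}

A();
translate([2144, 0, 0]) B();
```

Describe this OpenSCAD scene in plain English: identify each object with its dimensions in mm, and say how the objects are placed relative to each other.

A is a table with a 1784×564 mm rectangular top, 30 mm thick, top surface at z = 715 mm, supported by four 40×40 mm square legs, each inset 33 mm from the nearest pair of top edges, running from the floor. Four apron rails, 40 mm thick and 117 mm tall, run between adjacent legs with their top edges flush with the underside of the top and their outer faces flush with the legs' outer faces.

B is a rectangular picture frame lying in the x–z plane (depth along y). The opening is 326 mm wide (x) by 456 mm tall (z), surrounded by a border 54 mm wide on all four sides. The frame is 15 mm deep and is made of two full-height vertical stiles with two horizontal rails fitted between them.

The picture frame is on the floor beside the table on its +x side.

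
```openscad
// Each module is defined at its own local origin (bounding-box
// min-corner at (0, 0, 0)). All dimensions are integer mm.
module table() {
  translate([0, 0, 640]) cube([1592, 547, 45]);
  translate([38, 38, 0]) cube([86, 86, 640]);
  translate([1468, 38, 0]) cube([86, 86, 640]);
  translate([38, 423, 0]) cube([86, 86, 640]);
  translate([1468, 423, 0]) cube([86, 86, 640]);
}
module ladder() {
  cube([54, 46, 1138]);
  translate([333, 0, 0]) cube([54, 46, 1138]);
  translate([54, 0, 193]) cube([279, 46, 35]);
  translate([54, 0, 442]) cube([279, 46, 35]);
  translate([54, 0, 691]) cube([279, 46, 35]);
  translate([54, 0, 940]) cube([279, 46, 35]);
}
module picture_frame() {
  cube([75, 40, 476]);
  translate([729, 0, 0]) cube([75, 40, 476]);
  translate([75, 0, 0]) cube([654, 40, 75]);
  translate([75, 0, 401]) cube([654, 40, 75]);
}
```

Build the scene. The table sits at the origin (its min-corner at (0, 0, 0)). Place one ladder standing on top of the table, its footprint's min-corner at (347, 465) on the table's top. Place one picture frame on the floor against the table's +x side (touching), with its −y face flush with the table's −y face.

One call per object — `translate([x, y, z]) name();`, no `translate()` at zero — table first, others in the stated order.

table();
translate([347, 465, 685]) ladder();
translate([1592, 0, 0]) picture_frame();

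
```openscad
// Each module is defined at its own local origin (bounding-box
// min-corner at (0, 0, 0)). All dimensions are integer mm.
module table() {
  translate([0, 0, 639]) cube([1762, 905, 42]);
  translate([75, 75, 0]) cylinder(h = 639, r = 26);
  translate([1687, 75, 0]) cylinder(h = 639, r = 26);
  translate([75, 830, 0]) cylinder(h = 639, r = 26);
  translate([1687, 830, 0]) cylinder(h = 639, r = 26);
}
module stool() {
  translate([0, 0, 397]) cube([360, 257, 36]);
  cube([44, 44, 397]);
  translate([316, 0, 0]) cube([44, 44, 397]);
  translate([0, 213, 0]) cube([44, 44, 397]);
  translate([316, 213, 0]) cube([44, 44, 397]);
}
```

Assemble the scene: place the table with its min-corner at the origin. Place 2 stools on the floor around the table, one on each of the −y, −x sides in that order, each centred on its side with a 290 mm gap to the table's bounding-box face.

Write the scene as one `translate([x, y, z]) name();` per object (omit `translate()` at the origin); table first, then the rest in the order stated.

table();
translate([701, -547, 0]) stool();
translate([-650, 324, 0]) stool();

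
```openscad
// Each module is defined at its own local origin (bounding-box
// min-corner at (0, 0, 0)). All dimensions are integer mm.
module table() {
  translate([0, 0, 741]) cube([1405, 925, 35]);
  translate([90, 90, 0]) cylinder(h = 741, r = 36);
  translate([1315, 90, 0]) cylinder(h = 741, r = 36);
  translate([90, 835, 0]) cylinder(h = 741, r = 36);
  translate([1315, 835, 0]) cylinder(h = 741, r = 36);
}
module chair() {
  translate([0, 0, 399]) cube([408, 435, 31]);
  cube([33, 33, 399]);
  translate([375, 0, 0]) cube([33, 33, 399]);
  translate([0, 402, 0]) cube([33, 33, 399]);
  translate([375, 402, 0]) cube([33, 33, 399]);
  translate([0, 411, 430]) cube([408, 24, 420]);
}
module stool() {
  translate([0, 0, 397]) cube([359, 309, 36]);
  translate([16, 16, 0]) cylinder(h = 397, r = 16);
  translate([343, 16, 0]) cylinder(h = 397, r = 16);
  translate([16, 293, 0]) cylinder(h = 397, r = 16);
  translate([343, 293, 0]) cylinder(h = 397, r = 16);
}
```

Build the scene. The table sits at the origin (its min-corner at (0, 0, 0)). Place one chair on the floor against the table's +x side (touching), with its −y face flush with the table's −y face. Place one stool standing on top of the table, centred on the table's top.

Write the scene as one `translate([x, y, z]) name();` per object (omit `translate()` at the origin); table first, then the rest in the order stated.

table();
translate([1405, 0, 0]) chair();
translate([523, 308, 776]) stool();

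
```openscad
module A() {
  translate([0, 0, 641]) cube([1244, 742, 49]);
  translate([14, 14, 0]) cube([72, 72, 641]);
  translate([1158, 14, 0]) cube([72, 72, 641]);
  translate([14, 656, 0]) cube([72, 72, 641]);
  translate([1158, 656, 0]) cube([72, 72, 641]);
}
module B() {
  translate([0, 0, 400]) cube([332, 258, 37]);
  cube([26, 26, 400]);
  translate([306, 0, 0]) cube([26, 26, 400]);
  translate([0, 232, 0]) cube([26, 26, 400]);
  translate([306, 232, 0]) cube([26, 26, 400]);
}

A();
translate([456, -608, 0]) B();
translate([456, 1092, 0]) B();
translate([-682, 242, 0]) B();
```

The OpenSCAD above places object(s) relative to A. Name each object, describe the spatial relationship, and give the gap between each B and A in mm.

Each stool's nearest face is 350 mm from the table's bounding box.

A is a table. B is a stool. Three stools sit around the table at the −y, +y, −x sides. The gap between each stool and the table is 350 mm.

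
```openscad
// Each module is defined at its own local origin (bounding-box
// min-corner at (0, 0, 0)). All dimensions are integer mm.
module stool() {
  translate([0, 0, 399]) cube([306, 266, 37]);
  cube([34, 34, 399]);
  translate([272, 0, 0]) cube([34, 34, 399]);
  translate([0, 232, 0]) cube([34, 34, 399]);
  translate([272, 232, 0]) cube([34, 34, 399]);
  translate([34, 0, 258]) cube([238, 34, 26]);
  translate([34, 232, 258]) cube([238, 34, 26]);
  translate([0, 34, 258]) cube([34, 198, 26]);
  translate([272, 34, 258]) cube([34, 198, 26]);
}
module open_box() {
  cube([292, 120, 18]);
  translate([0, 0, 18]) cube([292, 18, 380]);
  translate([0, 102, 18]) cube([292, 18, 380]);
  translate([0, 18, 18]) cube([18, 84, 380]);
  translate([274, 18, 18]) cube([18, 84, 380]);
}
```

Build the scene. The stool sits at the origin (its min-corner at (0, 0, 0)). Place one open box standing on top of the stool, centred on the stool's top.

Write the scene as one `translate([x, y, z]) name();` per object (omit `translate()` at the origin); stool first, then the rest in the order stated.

stool();
translate([7, 73, 436]) open_box();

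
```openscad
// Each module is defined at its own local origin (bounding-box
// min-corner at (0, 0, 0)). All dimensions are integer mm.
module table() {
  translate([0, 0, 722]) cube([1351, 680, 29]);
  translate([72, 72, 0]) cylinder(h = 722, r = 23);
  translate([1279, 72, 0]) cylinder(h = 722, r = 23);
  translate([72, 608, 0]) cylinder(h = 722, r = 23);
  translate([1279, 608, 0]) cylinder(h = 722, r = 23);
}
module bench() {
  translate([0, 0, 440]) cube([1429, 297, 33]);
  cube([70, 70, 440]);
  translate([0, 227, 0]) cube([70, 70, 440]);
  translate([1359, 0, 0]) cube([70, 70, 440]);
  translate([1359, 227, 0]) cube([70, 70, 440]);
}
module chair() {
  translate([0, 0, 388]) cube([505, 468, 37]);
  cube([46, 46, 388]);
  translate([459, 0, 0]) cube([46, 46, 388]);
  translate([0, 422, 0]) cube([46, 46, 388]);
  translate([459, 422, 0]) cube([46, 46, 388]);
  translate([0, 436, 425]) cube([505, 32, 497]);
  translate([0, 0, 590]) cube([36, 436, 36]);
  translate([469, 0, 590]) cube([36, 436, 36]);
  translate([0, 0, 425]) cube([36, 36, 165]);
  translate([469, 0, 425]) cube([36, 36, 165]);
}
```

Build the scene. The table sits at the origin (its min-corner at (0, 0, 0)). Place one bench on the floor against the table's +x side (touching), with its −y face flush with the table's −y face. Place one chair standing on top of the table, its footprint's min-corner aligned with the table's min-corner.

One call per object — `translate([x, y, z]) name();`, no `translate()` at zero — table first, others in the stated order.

table();
translate([1351, 0, 0]) bench();
translate([0, 0, 751]) chair();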